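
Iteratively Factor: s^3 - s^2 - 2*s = (s - 2)*(s^2 + s) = s*(s - 2)*(s + 1)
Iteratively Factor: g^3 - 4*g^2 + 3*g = (g - 3)*(g^2 - g) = g*(g - 3)*(g - 1)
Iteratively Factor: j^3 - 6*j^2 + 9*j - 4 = (j - 1)*(j^2 - 5*j + 4) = (j - 1)^2*(j - 4)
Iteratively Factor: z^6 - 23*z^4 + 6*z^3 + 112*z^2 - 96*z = (z - 1)*(z^5 + z^4 - 22*z^3 - 16*z^2 + 96*z) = z*(z - 1)*(z^4 + z^3 - 22*z^2 - 16*z + 96) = z*(z - 1)*(z + 4)*(z^3 - 3*z^2 - 10*z + 24) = z*(z - 1)*(z + 3)*(z + 4)*(z^2 - 6*z + 8) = z*(z - 4)*(z - 1)*(z + 3)*(z + 4)*(z - 2)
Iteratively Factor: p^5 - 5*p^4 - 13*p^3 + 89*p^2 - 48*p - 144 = (p - 3)*(p^4 - 2*p^3 - 19*p^2 + 32*p + 48) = (p - 3)*(p + 4)*(p^3 - 6*p^2 + 5*p + 12) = (p - 3)*(p + 1)*(p + 4)*(p^2 - 7*p + 12) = (p - 4)*(p - 3)*(p + 1)*(p + 4)*(p - 3)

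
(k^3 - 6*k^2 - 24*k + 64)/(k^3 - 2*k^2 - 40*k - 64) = (k - 2)/(k + 2)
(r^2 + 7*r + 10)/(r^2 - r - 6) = (r + 5)/(r - 3)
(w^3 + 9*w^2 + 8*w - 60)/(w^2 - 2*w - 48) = (w^2 + 3*w - 10)/(w - 8)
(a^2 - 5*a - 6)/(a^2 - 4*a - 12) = (a + 1)/(a + 2)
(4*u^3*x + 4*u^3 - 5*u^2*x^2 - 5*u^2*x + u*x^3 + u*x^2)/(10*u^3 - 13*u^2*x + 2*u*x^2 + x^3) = u*(-4*u*x - 4*u + x^2 + x)/(-10*u^2 + 3*u*x + x^2)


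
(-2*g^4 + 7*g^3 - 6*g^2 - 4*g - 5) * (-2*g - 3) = 4*g^5 - 8*g^4 - 9*g^3 + 26*g^2 + 22*g + 15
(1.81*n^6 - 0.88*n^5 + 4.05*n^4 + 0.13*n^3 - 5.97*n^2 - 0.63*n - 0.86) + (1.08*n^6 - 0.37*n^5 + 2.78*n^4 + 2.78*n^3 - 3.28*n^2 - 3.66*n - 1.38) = 2.89*n^6 - 1.25*n^5 + 6.83*n^4 + 2.91*n^3 - 9.25*n^2 - 4.29*n - 2.24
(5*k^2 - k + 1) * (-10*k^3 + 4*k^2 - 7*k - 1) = -50*k^5 + 30*k^4 - 49*k^3 + 6*k^2 - 6*k - 1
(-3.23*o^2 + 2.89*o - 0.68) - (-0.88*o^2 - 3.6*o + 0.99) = -2.35*o^2 + 6.49*o - 1.67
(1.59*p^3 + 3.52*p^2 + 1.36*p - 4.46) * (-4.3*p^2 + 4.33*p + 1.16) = -6.837*p^5 - 8.2513*p^4 + 11.238*p^3 + 29.15*p^2 - 17.7342*p - 5.1736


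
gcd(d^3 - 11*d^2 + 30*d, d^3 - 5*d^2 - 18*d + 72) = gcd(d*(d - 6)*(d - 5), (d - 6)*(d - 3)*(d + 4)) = d - 6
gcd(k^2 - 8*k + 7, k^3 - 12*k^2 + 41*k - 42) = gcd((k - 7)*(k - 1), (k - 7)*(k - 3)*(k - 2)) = k - 7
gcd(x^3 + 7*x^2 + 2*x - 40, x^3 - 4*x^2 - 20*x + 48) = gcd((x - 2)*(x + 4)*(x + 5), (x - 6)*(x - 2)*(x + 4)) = x^2 + 2*x - 8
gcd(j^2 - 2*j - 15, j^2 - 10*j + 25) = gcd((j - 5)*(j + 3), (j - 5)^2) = j - 5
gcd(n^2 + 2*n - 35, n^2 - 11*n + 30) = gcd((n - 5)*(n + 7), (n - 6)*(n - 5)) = n - 5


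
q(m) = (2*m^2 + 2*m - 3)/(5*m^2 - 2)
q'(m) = -10*m*(2*m^2 + 2*m - 3)/(5*m^2 - 2)^2 + (4*m + 2)/(5*m^2 - 2)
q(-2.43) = 0.14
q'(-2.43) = -0.15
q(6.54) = 0.45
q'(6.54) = -0.01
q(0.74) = -0.58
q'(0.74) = 12.49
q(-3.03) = 0.21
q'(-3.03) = -0.08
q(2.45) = 0.50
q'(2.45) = -0.01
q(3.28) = 0.48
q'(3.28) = -0.01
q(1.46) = 0.48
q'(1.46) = 0.09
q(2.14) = 0.50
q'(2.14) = -0.01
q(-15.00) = 0.37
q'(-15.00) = 0.00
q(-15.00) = 0.37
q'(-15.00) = 0.00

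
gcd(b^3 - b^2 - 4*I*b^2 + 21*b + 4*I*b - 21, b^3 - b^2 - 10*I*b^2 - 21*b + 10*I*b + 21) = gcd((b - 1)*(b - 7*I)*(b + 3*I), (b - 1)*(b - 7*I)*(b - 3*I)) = b^2 + b*(-1 - 7*I) + 7*I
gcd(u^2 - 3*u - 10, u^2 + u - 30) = u - 5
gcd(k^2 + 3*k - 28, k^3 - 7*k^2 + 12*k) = k - 4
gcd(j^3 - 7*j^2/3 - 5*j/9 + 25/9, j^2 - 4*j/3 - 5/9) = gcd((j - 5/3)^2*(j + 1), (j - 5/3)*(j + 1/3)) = j - 5/3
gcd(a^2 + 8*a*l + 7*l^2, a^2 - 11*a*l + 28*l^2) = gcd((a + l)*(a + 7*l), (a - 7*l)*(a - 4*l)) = 1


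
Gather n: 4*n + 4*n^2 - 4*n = 4*n^2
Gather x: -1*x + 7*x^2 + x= 7*x^2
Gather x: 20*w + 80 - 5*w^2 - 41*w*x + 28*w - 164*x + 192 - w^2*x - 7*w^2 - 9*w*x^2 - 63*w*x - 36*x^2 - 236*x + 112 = -12*w^2 + 48*w + x^2*(-9*w - 36) + x*(-w^2 - 104*w - 400) + 384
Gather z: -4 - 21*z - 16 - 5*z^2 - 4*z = -5*z^2 - 25*z - 20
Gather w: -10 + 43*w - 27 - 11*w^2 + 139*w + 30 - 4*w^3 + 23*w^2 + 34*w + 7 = -4*w^3 + 12*w^2 + 216*w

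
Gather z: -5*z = -5*z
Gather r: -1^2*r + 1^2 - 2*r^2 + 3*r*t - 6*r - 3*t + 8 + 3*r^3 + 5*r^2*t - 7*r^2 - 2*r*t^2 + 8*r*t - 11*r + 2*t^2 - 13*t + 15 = 3*r^3 + r^2*(5*t - 9) + r*(-2*t^2 + 11*t - 18) + 2*t^2 - 16*t + 24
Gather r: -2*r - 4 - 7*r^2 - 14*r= -7*r^2 - 16*r - 4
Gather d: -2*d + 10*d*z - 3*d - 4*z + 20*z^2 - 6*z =d*(10*z - 5) + 20*z^2 - 10*z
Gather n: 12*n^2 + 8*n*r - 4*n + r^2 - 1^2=12*n^2 + n*(8*r - 4) + r^2 - 1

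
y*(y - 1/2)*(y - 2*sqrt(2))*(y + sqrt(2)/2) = y^4 - 3*sqrt(2)*y^3/2 - y^3/2 - 2*y^2 + 3*sqrt(2)*y^2/4 + y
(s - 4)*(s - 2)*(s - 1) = s^3 - 7*s^2 + 14*s - 8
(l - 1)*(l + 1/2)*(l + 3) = l^3 + 5*l^2/2 - 2*l - 3/2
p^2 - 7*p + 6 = (p - 6)*(p - 1)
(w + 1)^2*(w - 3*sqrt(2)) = w^3 - 3*sqrt(2)*w^2 + 2*w^2 - 6*sqrt(2)*w + w - 3*sqrt(2)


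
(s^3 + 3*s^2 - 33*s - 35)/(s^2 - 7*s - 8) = (s^2 + 2*s - 35)/(s - 8)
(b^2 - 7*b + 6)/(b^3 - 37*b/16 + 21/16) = 16*(b - 6)/(16*b^2 + 16*b - 21)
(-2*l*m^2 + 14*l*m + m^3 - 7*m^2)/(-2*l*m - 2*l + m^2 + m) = m*(m - 7)/(m + 1)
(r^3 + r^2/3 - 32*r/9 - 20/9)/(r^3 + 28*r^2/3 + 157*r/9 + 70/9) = (r - 2)/(r + 7)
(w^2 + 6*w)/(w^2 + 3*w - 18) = w/(w - 3)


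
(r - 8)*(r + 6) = r^2 - 2*r - 48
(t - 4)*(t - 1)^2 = t^3 - 6*t^2 + 9*t - 4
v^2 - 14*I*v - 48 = (v - 8*I)*(v - 6*I)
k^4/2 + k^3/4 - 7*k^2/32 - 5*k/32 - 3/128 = (k/2 + 1/4)*(k - 3/4)*(k + 1/4)*(k + 1/2)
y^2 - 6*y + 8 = (y - 4)*(y - 2)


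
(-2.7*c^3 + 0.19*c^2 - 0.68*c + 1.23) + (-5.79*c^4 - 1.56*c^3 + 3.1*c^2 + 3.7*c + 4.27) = -5.79*c^4 - 4.26*c^3 + 3.29*c^2 + 3.02*c + 5.5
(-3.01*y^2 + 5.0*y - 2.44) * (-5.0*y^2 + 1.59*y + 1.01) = 15.05*y^4 - 29.7859*y^3 + 17.1099*y^2 + 1.1704*y - 2.4644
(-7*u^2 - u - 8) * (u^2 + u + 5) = -7*u^4 - 8*u^3 - 44*u^2 - 13*u - 40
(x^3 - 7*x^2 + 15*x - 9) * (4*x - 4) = 4*x^4 - 32*x^3 + 88*x^2 - 96*x + 36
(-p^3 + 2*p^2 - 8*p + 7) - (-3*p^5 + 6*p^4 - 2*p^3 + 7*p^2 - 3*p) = 3*p^5 - 6*p^4 + p^3 - 5*p^2 - 5*p + 7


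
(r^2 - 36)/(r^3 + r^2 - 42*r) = (r + 6)/(r*(r + 7))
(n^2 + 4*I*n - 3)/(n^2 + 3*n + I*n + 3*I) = (n + 3*I)/(n + 3)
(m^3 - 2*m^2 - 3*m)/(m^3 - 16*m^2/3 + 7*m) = 3*(m + 1)/(3*m - 7)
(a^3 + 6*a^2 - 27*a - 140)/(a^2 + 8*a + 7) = (a^2 - a - 20)/(a + 1)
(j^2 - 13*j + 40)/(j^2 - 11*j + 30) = (j - 8)/(j - 6)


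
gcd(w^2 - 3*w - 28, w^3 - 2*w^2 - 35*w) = w - 7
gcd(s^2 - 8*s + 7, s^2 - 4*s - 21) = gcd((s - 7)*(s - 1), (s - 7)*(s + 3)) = s - 7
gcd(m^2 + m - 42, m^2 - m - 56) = m + 7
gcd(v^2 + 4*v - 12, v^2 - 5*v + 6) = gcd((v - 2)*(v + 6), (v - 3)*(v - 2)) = v - 2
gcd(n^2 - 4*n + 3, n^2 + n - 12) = n - 3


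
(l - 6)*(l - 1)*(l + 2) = l^3 - 5*l^2 - 8*l + 12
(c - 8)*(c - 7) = c^2 - 15*c + 56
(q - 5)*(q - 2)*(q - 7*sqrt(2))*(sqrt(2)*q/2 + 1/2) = sqrt(2)*q^4/2 - 13*q^3/2 - 7*sqrt(2)*q^3/2 + 3*sqrt(2)*q^2/2 + 91*q^2/2 - 65*q + 49*sqrt(2)*q/2 - 35*sqrt(2)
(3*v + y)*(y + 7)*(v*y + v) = 3*v^2*y^2 + 24*v^2*y + 21*v^2 + v*y^3 + 8*v*y^2 + 7*v*y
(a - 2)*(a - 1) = a^2 - 3*a + 2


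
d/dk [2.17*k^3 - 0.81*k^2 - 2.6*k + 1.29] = 6.51*k^2 - 1.62*k - 2.6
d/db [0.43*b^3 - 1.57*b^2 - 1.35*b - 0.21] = 1.29*b^2 - 3.14*b - 1.35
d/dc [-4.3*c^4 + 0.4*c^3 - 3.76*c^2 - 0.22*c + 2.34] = -17.2*c^3 + 1.2*c^2 - 7.52*c - 0.22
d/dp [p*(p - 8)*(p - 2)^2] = 4*p^3 - 36*p^2 + 72*p - 32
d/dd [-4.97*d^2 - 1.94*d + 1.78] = -9.94*d - 1.94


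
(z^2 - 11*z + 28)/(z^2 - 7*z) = (z - 4)/z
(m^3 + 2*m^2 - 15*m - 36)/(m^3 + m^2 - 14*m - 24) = (m + 3)/(m + 2)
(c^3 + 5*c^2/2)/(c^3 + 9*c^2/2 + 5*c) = c/(c + 2)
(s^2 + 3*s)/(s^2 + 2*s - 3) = s/(s - 1)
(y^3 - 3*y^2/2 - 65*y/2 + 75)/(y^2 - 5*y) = y + 7/2 - 15/y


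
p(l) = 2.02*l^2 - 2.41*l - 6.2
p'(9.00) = 33.95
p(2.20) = -1.73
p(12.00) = 255.76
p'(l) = 4.04*l - 2.41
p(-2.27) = 9.68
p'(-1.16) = -7.10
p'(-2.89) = -14.09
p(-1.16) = -0.69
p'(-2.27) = -11.58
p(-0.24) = -5.51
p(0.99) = -6.61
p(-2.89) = 17.64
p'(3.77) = 12.82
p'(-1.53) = -8.59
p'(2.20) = 6.48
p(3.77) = 13.42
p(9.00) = 135.73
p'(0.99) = 1.59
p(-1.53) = 2.22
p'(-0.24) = -3.38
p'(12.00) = 46.07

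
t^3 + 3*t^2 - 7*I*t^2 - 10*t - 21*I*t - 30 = (t + 3)*(t - 5*I)*(t - 2*I)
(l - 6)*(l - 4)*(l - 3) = l^3 - 13*l^2 + 54*l - 72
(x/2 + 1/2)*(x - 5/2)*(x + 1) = x^3/2 - x^2/4 - 2*x - 5/4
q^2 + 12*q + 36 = (q + 6)^2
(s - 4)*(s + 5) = s^2 + s - 20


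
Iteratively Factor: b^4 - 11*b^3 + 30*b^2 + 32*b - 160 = (b + 2)*(b^3 - 13*b^2 + 56*b - 80) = (b - 4)*(b + 2)*(b^2 - 9*b + 20) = (b - 4)^2*(b + 2)*(b - 5)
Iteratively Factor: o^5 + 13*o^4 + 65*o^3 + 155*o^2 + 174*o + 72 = (o + 4)*(o^4 + 9*o^3 + 29*o^2 + 39*o + 18) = (o + 1)*(o + 4)*(o^3 + 8*o^2 + 21*o + 18) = (o + 1)*(o + 3)*(o + 4)*(o^2 + 5*o + 6) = (o + 1)*(o + 3)^2*(o + 4)*(o + 2)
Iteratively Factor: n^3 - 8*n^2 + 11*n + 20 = (n - 4)*(n^2 - 4*n - 5) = (n - 5)*(n - 4)*(n + 1)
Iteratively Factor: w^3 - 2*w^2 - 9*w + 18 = (w - 3)*(w^2 + w - 6) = (w - 3)*(w - 2)*(w + 3)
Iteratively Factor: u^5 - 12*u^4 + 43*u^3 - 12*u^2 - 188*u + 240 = (u + 2)*(u^4 - 14*u^3 + 71*u^2 - 154*u + 120) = (u - 4)*(u + 2)*(u^3 - 10*u^2 + 31*u - 30) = (u - 4)*(u - 3)*(u + 2)*(u^2 - 7*u + 10) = (u - 4)*(u - 3)*(u - 2)*(u + 2)*(u - 5)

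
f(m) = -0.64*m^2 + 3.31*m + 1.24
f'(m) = 3.31 - 1.28*m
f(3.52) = 4.96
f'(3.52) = -1.20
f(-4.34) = -25.18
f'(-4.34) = 8.87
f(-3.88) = -21.24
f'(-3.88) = 8.28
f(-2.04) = -8.18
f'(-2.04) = 5.92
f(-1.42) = -4.75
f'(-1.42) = 5.13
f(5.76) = -0.93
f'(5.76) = -4.06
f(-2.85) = -13.39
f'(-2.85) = 6.96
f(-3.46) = -17.87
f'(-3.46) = 7.74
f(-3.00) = -14.45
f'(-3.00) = 7.15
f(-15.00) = -192.41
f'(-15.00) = 22.51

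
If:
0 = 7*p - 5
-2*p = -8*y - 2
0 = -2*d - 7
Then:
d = -7/2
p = 5/7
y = -1/14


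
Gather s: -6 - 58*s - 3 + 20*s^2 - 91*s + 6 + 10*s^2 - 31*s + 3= 30*s^2 - 180*s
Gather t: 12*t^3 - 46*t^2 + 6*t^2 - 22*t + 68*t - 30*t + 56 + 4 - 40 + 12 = 12*t^3 - 40*t^2 + 16*t + 32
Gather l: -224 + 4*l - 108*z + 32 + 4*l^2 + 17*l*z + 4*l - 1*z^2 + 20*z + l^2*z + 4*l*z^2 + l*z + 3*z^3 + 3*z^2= l^2*(z + 4) + l*(4*z^2 + 18*z + 8) + 3*z^3 + 2*z^2 - 88*z - 192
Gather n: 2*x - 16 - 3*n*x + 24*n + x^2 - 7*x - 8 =n*(24 - 3*x) + x^2 - 5*x - 24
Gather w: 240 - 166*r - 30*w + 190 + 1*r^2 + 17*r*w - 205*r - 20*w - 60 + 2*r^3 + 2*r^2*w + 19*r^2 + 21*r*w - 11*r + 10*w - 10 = 2*r^3 + 20*r^2 - 382*r + w*(2*r^2 + 38*r - 40) + 360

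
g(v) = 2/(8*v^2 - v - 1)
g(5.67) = 0.01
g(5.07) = 0.01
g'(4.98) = -0.00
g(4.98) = 0.01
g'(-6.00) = 0.00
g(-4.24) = 0.01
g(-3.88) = 0.02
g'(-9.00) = 0.00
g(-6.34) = 0.01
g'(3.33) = -0.01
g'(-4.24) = 0.01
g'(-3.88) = 0.01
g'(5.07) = -0.00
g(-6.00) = 0.01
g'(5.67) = -0.00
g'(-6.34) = 0.00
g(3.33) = 0.02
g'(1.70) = -0.13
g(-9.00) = 0.00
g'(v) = 2*(1 - 16*v)/(8*v^2 - v - 1)^2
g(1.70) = 0.10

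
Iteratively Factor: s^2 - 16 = (s + 4)*(s - 4)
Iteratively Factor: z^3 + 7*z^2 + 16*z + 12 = (z + 2)*(z^2 + 5*z + 6) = (z + 2)^2*(z + 3)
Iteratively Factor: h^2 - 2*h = (h)*(h - 2)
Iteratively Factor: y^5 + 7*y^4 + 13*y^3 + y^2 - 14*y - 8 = (y - 1)*(y^4 + 8*y^3 + 21*y^2 + 22*y + 8) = (y - 1)*(y + 2)*(y^3 + 6*y^2 + 9*y + 4) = (y - 1)*(y + 1)*(y + 2)*(y^2 + 5*y + 4) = (y - 1)*(y + 1)*(y + 2)*(y + 4)*(y + 1)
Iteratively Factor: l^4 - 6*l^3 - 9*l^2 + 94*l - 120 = (l - 2)*(l^3 - 4*l^2 - 17*l + 60) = (l - 2)*(l + 4)*(l^2 - 8*l + 15) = (l - 5)*(l - 2)*(l + 4)*(l - 3)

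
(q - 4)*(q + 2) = q^2 - 2*q - 8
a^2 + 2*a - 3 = (a - 1)*(a + 3)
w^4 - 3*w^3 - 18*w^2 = w^2*(w - 6)*(w + 3)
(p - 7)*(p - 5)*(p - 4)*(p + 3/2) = p^4 - 29*p^3/2 + 59*p^2 - 31*p/2 - 210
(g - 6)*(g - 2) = g^2 - 8*g + 12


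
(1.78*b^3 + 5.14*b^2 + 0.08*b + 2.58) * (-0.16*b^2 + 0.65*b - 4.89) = -0.2848*b^5 + 0.3346*b^4 - 5.376*b^3 - 25.4954*b^2 + 1.2858*b - 12.6162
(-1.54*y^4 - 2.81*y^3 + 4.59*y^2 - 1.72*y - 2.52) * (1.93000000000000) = -2.9722*y^4 - 5.4233*y^3 + 8.8587*y^2 - 3.3196*y - 4.8636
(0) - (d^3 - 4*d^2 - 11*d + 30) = -d^3 + 4*d^2 + 11*d - 30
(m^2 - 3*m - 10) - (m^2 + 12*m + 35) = -15*m - 45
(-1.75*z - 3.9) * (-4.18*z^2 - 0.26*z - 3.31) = 7.315*z^3 + 16.757*z^2 + 6.8065*z + 12.909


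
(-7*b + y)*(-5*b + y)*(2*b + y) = 70*b^3 + 11*b^2*y - 10*b*y^2 + y^3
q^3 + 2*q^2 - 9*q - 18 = (q - 3)*(q + 2)*(q + 3)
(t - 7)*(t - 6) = t^2 - 13*t + 42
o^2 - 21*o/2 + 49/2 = (o - 7)*(o - 7/2)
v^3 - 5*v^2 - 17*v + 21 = (v - 7)*(v - 1)*(v + 3)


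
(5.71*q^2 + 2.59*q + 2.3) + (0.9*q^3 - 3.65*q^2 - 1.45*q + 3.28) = 0.9*q^3 + 2.06*q^2 + 1.14*q + 5.58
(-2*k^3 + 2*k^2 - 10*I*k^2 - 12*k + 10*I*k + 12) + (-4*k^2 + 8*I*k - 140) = -2*k^3 - 2*k^2 - 10*I*k^2 - 12*k + 18*I*k - 128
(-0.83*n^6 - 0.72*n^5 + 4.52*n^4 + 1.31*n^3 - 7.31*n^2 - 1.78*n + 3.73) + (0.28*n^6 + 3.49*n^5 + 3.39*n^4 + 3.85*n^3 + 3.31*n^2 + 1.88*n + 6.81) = -0.55*n^6 + 2.77*n^5 + 7.91*n^4 + 5.16*n^3 - 4.0*n^2 + 0.0999999999999999*n + 10.54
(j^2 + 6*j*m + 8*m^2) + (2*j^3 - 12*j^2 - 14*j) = 2*j^3 - 11*j^2 + 6*j*m - 14*j + 8*m^2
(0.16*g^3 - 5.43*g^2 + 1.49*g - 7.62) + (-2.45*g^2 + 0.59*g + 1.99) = 0.16*g^3 - 7.88*g^2 + 2.08*g - 5.63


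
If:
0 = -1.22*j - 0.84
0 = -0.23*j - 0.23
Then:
No Solution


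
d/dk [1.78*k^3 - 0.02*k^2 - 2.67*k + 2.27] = 5.34*k^2 - 0.04*k - 2.67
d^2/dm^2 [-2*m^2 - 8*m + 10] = -4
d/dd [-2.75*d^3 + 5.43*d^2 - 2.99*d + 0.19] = -8.25*d^2 + 10.86*d - 2.99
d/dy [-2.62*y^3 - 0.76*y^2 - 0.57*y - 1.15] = -7.86*y^2 - 1.52*y - 0.57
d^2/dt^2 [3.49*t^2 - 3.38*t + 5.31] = 6.98000000000000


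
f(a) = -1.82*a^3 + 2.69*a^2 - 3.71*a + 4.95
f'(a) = -5.46*a^2 + 5.38*a - 3.71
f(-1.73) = 28.84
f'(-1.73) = -29.36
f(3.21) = -39.44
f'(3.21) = -42.70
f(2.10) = -7.83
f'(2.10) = -16.49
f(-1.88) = 33.53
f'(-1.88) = -33.12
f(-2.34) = 51.68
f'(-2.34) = -46.20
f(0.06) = 4.74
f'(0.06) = -3.41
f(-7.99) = 1134.67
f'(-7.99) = -395.26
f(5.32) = -212.69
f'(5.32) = -129.62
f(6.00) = -313.59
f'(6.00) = -167.99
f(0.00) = 4.95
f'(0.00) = -3.71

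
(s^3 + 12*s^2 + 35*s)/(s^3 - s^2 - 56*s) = (s + 5)/(s - 8)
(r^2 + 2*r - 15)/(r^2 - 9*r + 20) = (r^2 + 2*r - 15)/(r^2 - 9*r + 20)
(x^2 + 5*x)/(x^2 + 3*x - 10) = x/(x - 2)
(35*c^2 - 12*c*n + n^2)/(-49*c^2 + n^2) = (-5*c + n)/(7*c + n)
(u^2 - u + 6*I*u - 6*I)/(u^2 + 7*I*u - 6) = (u - 1)/(u + I)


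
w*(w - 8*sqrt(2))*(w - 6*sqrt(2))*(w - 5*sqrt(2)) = w^4 - 19*sqrt(2)*w^3 + 236*w^2 - 480*sqrt(2)*w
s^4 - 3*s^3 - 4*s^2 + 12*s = s*(s - 3)*(s - 2)*(s + 2)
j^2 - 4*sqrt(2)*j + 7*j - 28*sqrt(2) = (j + 7)*(j - 4*sqrt(2))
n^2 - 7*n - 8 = (n - 8)*(n + 1)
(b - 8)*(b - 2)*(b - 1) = b^3 - 11*b^2 + 26*b - 16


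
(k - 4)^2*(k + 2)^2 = k^4 - 4*k^3 - 12*k^2 + 32*k + 64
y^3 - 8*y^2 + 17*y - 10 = (y - 5)*(y - 2)*(y - 1)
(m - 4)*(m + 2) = m^2 - 2*m - 8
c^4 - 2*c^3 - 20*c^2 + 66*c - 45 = (c - 3)^2*(c - 1)*(c + 5)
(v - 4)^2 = v^2 - 8*v + 16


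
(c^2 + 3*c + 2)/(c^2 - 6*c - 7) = (c + 2)/(c - 7)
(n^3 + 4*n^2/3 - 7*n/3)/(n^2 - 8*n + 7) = n*(3*n + 7)/(3*(n - 7))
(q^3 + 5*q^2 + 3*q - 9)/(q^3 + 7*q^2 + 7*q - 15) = (q + 3)/(q + 5)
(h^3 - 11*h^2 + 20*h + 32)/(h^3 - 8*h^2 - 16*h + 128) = (h + 1)/(h + 4)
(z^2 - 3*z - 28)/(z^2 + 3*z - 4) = (z - 7)/(z - 1)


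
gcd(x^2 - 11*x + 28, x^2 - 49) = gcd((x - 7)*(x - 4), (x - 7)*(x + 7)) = x - 7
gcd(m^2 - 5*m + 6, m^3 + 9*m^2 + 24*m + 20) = 1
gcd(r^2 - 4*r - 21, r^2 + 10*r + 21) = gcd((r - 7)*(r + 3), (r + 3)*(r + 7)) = r + 3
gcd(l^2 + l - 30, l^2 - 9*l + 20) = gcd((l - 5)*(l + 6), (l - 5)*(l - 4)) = l - 5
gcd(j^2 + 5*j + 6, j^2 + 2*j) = j + 2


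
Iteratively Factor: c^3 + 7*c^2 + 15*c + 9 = (c + 3)*(c^2 + 4*c + 3) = (c + 1)*(c + 3)*(c + 3)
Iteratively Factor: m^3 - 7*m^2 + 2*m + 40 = (m - 4)*(m^2 - 3*m - 10) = (m - 4)*(m + 2)*(m - 5)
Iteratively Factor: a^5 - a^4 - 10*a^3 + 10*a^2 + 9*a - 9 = (a - 1)*(a^4 - 10*a^2 + 9) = (a - 1)*(a + 1)*(a^3 - a^2 - 9*a + 9) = (a - 1)^2*(a + 1)*(a^2 - 9) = (a - 3)*(a - 1)^2*(a + 1)*(a + 3)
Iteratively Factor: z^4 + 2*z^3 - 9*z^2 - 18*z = (z - 3)*(z^3 + 5*z^2 + 6*z) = z*(z - 3)*(z^2 + 5*z + 6) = z*(z - 3)*(z + 3)*(z + 2)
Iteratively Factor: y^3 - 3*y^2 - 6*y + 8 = (y + 2)*(y^2 - 5*y + 4) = (y - 1)*(y + 2)*(y - 4)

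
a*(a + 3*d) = a^2 + 3*a*d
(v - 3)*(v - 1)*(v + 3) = v^3 - v^2 - 9*v + 9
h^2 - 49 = (h - 7)*(h + 7)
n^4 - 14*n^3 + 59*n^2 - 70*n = n*(n - 7)*(n - 5)*(n - 2)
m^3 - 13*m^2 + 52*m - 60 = (m - 6)*(m - 5)*(m - 2)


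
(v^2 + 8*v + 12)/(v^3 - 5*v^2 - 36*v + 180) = (v + 2)/(v^2 - 11*v + 30)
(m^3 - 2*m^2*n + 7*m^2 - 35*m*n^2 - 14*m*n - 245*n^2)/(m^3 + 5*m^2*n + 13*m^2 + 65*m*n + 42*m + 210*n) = (m - 7*n)/(m + 6)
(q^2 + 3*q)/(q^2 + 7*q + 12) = q/(q + 4)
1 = 1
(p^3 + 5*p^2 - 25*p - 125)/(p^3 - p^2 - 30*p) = (p^2 - 25)/(p*(p - 6))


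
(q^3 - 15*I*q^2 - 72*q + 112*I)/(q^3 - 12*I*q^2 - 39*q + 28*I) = (q - 4*I)/(q - I)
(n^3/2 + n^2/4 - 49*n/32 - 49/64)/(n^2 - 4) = (32*n^3 + 16*n^2 - 98*n - 49)/(64*(n^2 - 4))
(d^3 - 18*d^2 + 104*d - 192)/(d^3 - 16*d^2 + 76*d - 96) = (d - 4)/(d - 2)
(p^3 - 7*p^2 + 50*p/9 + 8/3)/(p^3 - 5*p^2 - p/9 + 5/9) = (3*p^2 - 22*p + 24)/(3*p^2 - 16*p + 5)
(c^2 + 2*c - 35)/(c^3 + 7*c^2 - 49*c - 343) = (c - 5)/(c^2 - 49)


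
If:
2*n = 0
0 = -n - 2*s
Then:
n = 0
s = 0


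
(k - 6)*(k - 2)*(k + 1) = k^3 - 7*k^2 + 4*k + 12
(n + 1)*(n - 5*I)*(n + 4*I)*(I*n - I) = I*n^4 + n^3 + 19*I*n^2 - n - 20*I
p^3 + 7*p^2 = p^2*(p + 7)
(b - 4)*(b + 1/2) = b^2 - 7*b/2 - 2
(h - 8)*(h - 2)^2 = h^3 - 12*h^2 + 36*h - 32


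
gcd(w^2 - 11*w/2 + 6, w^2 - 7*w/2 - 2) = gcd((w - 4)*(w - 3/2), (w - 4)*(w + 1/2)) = w - 4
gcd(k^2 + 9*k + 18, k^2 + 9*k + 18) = k^2 + 9*k + 18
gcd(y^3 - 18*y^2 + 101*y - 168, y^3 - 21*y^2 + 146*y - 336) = y^2 - 15*y + 56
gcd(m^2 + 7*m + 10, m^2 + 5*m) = m + 5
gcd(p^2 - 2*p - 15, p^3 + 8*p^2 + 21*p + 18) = p + 3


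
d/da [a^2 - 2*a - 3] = 2*a - 2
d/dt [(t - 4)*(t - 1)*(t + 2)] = 3*t^2 - 6*t - 6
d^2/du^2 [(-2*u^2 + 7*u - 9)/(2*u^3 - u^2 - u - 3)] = 2*(-8*u^6 + 84*u^5 - 270*u^4 + 83*u^3 + 297*u^2 - 252*u - 21)/(8*u^9 - 12*u^8 - 6*u^7 - 25*u^6 + 39*u^5 + 24*u^4 + 35*u^3 - 36*u^2 - 27*u - 27)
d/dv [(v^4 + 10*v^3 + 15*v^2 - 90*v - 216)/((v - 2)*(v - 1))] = (2*v^5 + v^4 - 52*v^3 + 105*v^2 + 492*v - 828)/(v^4 - 6*v^3 + 13*v^2 - 12*v + 4)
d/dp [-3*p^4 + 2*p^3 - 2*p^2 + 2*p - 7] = -12*p^3 + 6*p^2 - 4*p + 2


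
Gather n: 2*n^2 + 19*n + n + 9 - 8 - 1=2*n^2 + 20*n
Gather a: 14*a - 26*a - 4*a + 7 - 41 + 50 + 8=24 - 16*a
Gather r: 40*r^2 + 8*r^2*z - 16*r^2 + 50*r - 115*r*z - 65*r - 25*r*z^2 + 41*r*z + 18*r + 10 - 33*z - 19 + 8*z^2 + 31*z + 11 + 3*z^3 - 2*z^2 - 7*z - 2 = r^2*(8*z + 24) + r*(-25*z^2 - 74*z + 3) + 3*z^3 + 6*z^2 - 9*z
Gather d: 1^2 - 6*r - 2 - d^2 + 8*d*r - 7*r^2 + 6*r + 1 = -d^2 + 8*d*r - 7*r^2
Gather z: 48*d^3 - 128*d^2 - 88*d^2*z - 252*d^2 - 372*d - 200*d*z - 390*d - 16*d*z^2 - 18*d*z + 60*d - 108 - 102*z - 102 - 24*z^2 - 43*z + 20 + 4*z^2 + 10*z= 48*d^3 - 380*d^2 - 702*d + z^2*(-16*d - 20) + z*(-88*d^2 - 218*d - 135) - 190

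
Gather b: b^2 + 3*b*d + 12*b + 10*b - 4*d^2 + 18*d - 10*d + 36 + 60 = b^2 + b*(3*d + 22) - 4*d^2 + 8*d + 96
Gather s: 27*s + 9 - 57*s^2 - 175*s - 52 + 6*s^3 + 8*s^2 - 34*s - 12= 6*s^3 - 49*s^2 - 182*s - 55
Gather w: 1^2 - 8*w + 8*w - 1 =0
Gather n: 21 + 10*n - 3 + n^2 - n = n^2 + 9*n + 18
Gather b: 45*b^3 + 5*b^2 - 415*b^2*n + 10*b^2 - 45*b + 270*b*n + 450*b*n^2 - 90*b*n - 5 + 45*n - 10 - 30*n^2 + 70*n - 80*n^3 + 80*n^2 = 45*b^3 + b^2*(15 - 415*n) + b*(450*n^2 + 180*n - 45) - 80*n^3 + 50*n^2 + 115*n - 15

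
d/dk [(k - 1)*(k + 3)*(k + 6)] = 3*k^2 + 16*k + 9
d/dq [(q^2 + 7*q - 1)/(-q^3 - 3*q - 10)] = (-(2*q + 7)*(q^3 + 3*q + 10) + 3*(q^2 + 1)*(q^2 + 7*q - 1))/(q^3 + 3*q + 10)^2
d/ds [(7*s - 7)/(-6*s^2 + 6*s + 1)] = 7*(6*s^2 - 12*s + 7)/(36*s^4 - 72*s^3 + 24*s^2 + 12*s + 1)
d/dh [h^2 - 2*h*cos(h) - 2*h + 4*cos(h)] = 2*h*sin(h) + 2*h - 4*sin(h) - 2*cos(h) - 2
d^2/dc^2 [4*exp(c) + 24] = 4*exp(c)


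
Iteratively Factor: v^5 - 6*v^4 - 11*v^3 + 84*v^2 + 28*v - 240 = (v - 5)*(v^4 - v^3 - 16*v^2 + 4*v + 48) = (v - 5)*(v + 2)*(v^3 - 3*v^2 - 10*v + 24) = (v - 5)*(v + 2)*(v + 3)*(v^2 - 6*v + 8) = (v - 5)*(v - 2)*(v + 2)*(v + 3)*(v - 4)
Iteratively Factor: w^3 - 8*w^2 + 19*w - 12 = (w - 1)*(w^2 - 7*w + 12) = (w - 3)*(w - 1)*(w - 4)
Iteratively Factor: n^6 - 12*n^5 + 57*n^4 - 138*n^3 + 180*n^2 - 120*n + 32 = (n - 1)*(n^5 - 11*n^4 + 46*n^3 - 92*n^2 + 88*n - 32) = (n - 2)*(n - 1)*(n^4 - 9*n^3 + 28*n^2 - 36*n + 16) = (n - 2)^2*(n - 1)*(n^3 - 7*n^2 + 14*n - 8) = (n - 2)^3*(n - 1)*(n^2 - 5*n + 4) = (n - 4)*(n - 2)^3*(n - 1)*(n - 1)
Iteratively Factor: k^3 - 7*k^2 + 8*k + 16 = (k - 4)*(k^2 - 3*k - 4) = (k - 4)^2*(k + 1)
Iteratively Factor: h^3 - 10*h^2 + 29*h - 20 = (h - 4)*(h^2 - 6*h + 5) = (h - 5)*(h - 4)*(h - 1)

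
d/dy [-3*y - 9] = -3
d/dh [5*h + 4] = 5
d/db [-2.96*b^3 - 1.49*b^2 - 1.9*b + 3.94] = -8.88*b^2 - 2.98*b - 1.9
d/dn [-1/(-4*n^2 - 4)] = -n/(2*(n^2 + 1)^2)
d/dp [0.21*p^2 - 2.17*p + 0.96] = 0.42*p - 2.17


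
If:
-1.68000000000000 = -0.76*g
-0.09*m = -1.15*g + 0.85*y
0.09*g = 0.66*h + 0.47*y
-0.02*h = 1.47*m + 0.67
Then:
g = 2.21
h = -1.86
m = -0.43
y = 3.04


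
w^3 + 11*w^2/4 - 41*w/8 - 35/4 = (w - 2)*(w + 5/4)*(w + 7/2)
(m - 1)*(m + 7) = m^2 + 6*m - 7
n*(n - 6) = n^2 - 6*n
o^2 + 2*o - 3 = (o - 1)*(o + 3)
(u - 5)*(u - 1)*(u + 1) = u^3 - 5*u^2 - u + 5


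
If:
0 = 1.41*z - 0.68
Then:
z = 0.48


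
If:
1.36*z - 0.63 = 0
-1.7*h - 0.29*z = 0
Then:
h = -0.08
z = 0.46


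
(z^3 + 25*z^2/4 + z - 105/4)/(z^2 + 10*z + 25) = (4*z^2 + 5*z - 21)/(4*(z + 5))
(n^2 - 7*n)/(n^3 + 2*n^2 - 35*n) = (n - 7)/(n^2 + 2*n - 35)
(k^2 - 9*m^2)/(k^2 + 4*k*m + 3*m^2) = (k - 3*m)/(k + m)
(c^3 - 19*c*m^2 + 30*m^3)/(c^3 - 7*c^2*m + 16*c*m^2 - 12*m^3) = (c + 5*m)/(c - 2*m)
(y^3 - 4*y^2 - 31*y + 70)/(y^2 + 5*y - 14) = (y^2 - 2*y - 35)/(y + 7)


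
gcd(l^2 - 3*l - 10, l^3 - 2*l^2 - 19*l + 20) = l - 5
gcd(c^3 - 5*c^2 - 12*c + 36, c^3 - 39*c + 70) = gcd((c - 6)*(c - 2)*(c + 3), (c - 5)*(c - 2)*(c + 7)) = c - 2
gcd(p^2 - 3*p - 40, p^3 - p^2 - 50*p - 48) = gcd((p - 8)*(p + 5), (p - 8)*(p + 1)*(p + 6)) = p - 8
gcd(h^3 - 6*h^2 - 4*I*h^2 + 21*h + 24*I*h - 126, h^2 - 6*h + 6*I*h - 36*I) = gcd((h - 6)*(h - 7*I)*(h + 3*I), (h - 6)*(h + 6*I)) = h - 6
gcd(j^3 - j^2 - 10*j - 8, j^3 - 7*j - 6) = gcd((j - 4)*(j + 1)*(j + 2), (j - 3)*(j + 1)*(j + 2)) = j^2 + 3*j + 2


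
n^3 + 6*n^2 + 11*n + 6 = (n + 1)*(n + 2)*(n + 3)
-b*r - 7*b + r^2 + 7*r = (-b + r)*(r + 7)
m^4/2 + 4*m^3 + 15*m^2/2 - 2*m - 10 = (m/2 + 1)*(m - 1)*(m + 2)*(m + 5)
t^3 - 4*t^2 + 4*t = t*(t - 2)^2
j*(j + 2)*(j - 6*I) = j^3 + 2*j^2 - 6*I*j^2 - 12*I*j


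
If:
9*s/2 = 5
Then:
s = 10/9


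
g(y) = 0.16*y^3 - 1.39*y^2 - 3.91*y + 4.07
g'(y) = 0.48*y^2 - 2.78*y - 3.91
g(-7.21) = -99.97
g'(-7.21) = 41.09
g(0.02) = 3.99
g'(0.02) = -3.97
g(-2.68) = 1.49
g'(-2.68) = 6.99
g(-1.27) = 6.47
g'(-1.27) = 0.39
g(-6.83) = -85.04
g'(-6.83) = 37.47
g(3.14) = -16.96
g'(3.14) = -7.91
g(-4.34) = -18.22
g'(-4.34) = 17.20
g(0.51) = 1.74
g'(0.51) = -5.20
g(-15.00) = -790.03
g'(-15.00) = 145.79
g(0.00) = 4.07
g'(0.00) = -3.91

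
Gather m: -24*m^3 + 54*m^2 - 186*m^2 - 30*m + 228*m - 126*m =-24*m^3 - 132*m^2 + 72*m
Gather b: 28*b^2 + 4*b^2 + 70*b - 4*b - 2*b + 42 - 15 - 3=32*b^2 + 64*b + 24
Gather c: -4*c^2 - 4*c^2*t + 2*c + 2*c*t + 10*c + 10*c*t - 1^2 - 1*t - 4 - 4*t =c^2*(-4*t - 4) + c*(12*t + 12) - 5*t - 5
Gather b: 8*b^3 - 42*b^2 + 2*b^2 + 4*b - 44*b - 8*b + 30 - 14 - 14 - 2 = 8*b^3 - 40*b^2 - 48*b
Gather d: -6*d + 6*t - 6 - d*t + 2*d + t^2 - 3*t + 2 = d*(-t - 4) + t^2 + 3*t - 4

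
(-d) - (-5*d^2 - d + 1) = 5*d^2 - 1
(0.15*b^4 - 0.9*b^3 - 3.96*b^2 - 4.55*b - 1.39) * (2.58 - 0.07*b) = -0.0105*b^5 + 0.45*b^4 - 2.0448*b^3 - 9.8983*b^2 - 11.6417*b - 3.5862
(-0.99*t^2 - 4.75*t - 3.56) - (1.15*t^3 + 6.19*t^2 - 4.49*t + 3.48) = -1.15*t^3 - 7.18*t^2 - 0.26*t - 7.04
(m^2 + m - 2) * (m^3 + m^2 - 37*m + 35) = m^5 + 2*m^4 - 38*m^3 - 4*m^2 + 109*m - 70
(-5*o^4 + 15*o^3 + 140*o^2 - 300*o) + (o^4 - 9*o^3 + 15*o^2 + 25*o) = -4*o^4 + 6*o^3 + 155*o^2 - 275*o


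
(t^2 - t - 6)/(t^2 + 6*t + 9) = (t^2 - t - 6)/(t^2 + 6*t + 9)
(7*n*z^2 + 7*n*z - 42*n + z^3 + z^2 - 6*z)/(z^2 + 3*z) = 7*n - 14*n/z + z - 2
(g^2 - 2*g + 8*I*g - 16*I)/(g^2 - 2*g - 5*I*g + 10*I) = (g + 8*I)/(g - 5*I)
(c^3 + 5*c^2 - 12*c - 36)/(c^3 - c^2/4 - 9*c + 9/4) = 4*(c^2 + 8*c + 12)/(4*c^2 + 11*c - 3)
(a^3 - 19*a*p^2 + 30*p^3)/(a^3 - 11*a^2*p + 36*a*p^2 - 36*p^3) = (-a - 5*p)/(-a + 6*p)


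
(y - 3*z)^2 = y^2 - 6*y*z + 9*z^2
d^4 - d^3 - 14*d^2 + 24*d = d*(d - 3)*(d - 2)*(d + 4)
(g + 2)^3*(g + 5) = g^4 + 11*g^3 + 42*g^2 + 68*g + 40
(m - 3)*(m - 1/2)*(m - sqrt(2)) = m^3 - 7*m^2/2 - sqrt(2)*m^2 + 3*m/2 + 7*sqrt(2)*m/2 - 3*sqrt(2)/2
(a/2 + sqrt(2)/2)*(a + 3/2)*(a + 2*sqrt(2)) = a^3/2 + 3*a^2/4 + 3*sqrt(2)*a^2/2 + 2*a + 9*sqrt(2)*a/4 + 3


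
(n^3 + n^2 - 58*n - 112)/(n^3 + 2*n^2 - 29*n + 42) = (n^2 - 6*n - 16)/(n^2 - 5*n + 6)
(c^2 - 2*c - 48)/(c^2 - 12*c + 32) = (c + 6)/(c - 4)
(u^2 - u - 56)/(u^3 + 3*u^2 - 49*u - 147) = (u - 8)/(u^2 - 4*u - 21)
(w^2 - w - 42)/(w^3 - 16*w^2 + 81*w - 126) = (w + 6)/(w^2 - 9*w + 18)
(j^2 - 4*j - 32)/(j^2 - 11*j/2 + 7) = 2*(j^2 - 4*j - 32)/(2*j^2 - 11*j + 14)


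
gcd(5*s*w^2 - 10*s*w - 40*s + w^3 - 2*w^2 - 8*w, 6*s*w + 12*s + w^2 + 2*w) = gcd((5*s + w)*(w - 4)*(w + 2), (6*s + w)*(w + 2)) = w + 2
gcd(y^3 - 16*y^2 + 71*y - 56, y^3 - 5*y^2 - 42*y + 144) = y - 8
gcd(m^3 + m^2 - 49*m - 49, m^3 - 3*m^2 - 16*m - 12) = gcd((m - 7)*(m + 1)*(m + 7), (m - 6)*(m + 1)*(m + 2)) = m + 1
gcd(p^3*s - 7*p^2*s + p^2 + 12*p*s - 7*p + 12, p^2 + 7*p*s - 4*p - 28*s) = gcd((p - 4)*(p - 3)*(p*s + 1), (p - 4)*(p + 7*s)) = p - 4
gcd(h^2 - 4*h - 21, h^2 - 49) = h - 7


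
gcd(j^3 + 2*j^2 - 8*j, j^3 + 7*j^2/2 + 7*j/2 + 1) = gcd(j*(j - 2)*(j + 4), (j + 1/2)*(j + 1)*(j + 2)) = 1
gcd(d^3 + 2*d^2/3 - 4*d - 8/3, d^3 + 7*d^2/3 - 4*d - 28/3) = d^2 - 4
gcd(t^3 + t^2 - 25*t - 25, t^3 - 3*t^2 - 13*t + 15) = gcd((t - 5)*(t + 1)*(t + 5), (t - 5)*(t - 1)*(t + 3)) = t - 5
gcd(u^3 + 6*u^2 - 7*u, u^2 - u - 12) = 1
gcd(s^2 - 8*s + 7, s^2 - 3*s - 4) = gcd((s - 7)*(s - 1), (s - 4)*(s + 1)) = 1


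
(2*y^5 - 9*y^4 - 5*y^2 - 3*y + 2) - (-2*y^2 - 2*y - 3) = 2*y^5 - 9*y^4 - 3*y^2 - y + 5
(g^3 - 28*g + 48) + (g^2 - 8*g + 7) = g^3 + g^2 - 36*g + 55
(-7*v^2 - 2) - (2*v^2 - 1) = -9*v^2 - 1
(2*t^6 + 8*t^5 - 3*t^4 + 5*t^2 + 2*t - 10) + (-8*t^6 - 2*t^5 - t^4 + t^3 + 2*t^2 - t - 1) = -6*t^6 + 6*t^5 - 4*t^4 + t^3 + 7*t^2 + t - 11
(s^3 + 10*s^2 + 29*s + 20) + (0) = s^3 + 10*s^2 + 29*s + 20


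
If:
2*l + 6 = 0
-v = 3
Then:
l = -3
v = -3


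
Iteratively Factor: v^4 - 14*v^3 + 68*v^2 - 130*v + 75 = (v - 5)*(v^3 - 9*v^2 + 23*v - 15) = (v - 5)*(v - 3)*(v^2 - 6*v + 5) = (v - 5)*(v - 3)*(v - 1)*(v - 5)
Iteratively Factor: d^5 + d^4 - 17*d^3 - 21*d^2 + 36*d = (d + 3)*(d^4 - 2*d^3 - 11*d^2 + 12*d) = (d - 4)*(d + 3)*(d^3 + 2*d^2 - 3*d) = (d - 4)*(d + 3)^2*(d^2 - d) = d*(d - 4)*(d + 3)^2*(d - 1)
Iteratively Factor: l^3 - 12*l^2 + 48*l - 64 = (l - 4)*(l^2 - 8*l + 16) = (l - 4)^2*(l - 4)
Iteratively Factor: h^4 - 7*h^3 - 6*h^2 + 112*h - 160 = (h - 4)*(h^3 - 3*h^2 - 18*h + 40) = (h - 5)*(h - 4)*(h^2 + 2*h - 8) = (h - 5)*(h - 4)*(h + 4)*(h - 2)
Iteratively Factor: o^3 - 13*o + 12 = (o + 4)*(o^2 - 4*o + 3) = (o - 3)*(o + 4)*(o - 1)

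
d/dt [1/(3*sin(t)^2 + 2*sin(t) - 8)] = -2*(3*sin(t) + 1)*cos(t)/(3*sin(t)^2 + 2*sin(t) - 8)^2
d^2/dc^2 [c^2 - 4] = 2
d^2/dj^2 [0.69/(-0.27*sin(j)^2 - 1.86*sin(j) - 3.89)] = (0.201204*sin(j)^4 + 1.039554*sin(j)^3 - 0.813510000000001*sin(j)^2 - 7.071534*sin(j) - 3.324834)/(0.27*sin(j)^2 + 1.86*sin(j) + 3.89)^3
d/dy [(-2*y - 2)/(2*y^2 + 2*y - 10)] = (-y^2 - y + (y + 1)*(2*y + 1) + 5)/(y^2 + y - 5)^2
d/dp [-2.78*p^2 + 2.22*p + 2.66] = 2.22 - 5.56*p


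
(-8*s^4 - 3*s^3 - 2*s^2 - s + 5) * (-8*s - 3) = 64*s^5 + 48*s^4 + 25*s^3 + 14*s^2 - 37*s - 15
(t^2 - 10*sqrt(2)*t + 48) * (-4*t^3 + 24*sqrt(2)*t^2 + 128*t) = -4*t^5 + 64*sqrt(2)*t^4 - 544*t^3 - 128*sqrt(2)*t^2 + 6144*t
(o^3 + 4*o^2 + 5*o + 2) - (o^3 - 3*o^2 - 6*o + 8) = 7*o^2 + 11*o - 6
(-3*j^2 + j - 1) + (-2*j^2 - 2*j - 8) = -5*j^2 - j - 9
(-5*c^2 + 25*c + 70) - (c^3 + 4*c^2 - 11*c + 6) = -c^3 - 9*c^2 + 36*c + 64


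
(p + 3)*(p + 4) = p^2 + 7*p + 12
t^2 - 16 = (t - 4)*(t + 4)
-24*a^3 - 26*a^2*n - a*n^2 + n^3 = (-6*a + n)*(a + n)*(4*a + n)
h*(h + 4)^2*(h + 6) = h^4 + 14*h^3 + 64*h^2 + 96*h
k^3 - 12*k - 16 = (k - 4)*(k + 2)^2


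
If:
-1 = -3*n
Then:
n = 1/3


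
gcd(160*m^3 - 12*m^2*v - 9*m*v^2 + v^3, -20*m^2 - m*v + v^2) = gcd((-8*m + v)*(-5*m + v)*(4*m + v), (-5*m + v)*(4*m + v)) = -20*m^2 - m*v + v^2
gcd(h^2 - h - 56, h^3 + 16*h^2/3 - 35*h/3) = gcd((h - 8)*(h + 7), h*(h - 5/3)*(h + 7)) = h + 7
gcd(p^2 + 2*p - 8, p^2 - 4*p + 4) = p - 2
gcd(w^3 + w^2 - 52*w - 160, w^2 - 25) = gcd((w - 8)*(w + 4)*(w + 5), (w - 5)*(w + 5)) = w + 5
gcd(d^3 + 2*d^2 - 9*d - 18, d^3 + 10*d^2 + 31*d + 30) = d^2 + 5*d + 6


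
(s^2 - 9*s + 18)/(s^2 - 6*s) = (s - 3)/s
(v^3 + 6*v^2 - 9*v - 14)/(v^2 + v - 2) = (v^3 + 6*v^2 - 9*v - 14)/(v^2 + v - 2)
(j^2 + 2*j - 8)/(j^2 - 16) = (j - 2)/(j - 4)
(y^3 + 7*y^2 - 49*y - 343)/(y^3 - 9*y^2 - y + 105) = (y^2 + 14*y + 49)/(y^2 - 2*y - 15)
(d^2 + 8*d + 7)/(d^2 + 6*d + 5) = (d + 7)/(d + 5)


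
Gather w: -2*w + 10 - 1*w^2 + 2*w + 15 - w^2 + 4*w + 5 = -2*w^2 + 4*w + 30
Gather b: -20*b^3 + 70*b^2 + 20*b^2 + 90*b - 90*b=-20*b^3 + 90*b^2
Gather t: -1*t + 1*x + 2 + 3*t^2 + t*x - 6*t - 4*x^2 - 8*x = 3*t^2 + t*(x - 7) - 4*x^2 - 7*x + 2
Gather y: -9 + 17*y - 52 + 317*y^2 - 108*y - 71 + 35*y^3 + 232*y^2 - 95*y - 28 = 35*y^3 + 549*y^2 - 186*y - 160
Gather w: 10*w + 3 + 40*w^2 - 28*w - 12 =40*w^2 - 18*w - 9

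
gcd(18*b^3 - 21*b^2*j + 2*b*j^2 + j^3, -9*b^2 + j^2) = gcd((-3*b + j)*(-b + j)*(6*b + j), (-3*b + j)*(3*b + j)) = 3*b - j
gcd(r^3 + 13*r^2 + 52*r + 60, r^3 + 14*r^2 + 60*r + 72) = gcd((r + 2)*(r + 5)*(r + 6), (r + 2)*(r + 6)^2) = r^2 + 8*r + 12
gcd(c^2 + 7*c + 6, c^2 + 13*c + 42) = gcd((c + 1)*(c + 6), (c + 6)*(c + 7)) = c + 6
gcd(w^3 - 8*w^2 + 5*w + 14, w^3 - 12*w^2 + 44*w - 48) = w - 2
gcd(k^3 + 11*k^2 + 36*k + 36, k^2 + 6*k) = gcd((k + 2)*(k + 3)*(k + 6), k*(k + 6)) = k + 6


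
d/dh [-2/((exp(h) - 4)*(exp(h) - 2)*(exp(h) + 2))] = 2*((exp(h) - 4)*(exp(h) - 2) + (exp(h) - 4)*(exp(h) + 2) + (exp(h) - 2)*(exp(h) + 2))*exp(h)/((exp(h) - 4)^2*(exp(h) - 2)^2*(exp(h) + 2)^2)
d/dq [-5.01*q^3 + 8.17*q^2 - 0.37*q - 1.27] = -15.03*q^2 + 16.34*q - 0.37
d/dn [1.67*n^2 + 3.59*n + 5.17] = 3.34*n + 3.59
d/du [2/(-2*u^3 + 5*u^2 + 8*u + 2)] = 4*(3*u^2 - 5*u - 4)/(-2*u^3 + 5*u^2 + 8*u + 2)^2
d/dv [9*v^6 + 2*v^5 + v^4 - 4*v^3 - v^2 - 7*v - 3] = 54*v^5 + 10*v^4 + 4*v^3 - 12*v^2 - 2*v - 7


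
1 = 1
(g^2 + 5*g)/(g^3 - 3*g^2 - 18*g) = (g + 5)/(g^2 - 3*g - 18)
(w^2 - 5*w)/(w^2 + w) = (w - 5)/(w + 1)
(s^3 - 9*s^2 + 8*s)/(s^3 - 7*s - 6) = s*(-s^2 + 9*s - 8)/(-s^3 + 7*s + 6)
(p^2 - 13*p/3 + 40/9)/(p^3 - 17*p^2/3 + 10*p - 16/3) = (p - 5/3)/(p^2 - 3*p + 2)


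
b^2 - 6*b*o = b*(b - 6*o)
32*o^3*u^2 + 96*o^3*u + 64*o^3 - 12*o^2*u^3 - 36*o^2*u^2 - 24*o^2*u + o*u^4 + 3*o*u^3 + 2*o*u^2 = (-8*o + u)*(-4*o + u)*(u + 2)*(o*u + o)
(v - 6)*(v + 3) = v^2 - 3*v - 18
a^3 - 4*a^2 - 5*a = a*(a - 5)*(a + 1)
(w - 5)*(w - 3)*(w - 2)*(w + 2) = w^4 - 8*w^3 + 11*w^2 + 32*w - 60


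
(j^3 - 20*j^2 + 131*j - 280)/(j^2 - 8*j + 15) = (j^2 - 15*j + 56)/(j - 3)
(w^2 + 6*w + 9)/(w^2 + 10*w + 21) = (w + 3)/(w + 7)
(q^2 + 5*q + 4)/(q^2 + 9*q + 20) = (q + 1)/(q + 5)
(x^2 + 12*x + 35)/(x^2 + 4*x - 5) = (x + 7)/(x - 1)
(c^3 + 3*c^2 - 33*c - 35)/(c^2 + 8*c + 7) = c - 5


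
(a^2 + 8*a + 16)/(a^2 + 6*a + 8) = (a + 4)/(a + 2)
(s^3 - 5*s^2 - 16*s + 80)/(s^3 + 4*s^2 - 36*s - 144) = (s^2 - 9*s + 20)/(s^2 - 36)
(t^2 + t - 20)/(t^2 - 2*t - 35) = (t - 4)/(t - 7)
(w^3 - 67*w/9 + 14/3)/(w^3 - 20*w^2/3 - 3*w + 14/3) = (w^2 + 2*w/3 - 7)/(w^2 - 6*w - 7)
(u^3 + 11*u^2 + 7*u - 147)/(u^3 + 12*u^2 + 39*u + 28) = (u^2 + 4*u - 21)/(u^2 + 5*u + 4)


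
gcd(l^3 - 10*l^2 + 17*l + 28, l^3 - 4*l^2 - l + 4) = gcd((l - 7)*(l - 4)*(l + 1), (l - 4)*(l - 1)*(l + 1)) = l^2 - 3*l - 4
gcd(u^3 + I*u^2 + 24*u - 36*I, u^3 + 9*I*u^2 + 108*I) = u^2 + 3*I*u + 18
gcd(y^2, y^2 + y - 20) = 1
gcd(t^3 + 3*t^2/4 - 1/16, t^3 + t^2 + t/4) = t^2 + t + 1/4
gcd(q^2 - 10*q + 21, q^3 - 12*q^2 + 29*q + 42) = q - 7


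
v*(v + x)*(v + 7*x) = v^3 + 8*v^2*x + 7*v*x^2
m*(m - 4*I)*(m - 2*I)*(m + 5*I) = m^4 - I*m^3 + 22*m^2 - 40*I*m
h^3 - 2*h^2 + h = h*(h - 1)^2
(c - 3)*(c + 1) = c^2 - 2*c - 3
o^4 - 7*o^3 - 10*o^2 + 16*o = o*(o - 8)*(o - 1)*(o + 2)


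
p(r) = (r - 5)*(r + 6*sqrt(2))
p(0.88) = -38.58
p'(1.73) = 6.95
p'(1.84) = 7.17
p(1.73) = -33.40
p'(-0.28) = 2.93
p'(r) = 2*r - 5 + 6*sqrt(2)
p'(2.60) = 8.69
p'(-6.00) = -8.51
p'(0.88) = 5.25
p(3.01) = -22.88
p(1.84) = -32.63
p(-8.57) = 1.15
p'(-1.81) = -0.13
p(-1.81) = -45.46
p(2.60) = -26.60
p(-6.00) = -27.34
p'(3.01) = 9.51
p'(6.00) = 15.49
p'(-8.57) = -13.65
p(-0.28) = -43.32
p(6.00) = 14.49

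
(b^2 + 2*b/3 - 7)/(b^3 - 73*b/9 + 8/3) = 3*(3*b - 7)/(9*b^2 - 27*b + 8)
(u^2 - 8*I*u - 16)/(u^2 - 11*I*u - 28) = (u - 4*I)/(u - 7*I)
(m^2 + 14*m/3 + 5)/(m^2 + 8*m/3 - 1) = (3*m + 5)/(3*m - 1)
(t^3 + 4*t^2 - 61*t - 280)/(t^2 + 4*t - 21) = (t^2 - 3*t - 40)/(t - 3)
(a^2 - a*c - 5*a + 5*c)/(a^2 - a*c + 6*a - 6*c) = (a - 5)/(a + 6)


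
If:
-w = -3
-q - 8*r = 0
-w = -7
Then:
No Solution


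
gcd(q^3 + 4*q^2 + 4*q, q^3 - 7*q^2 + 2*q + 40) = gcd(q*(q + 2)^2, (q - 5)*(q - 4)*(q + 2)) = q + 2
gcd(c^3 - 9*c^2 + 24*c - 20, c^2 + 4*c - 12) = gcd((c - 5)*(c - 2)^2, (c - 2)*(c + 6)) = c - 2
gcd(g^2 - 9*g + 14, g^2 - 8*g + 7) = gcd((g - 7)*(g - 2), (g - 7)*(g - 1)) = g - 7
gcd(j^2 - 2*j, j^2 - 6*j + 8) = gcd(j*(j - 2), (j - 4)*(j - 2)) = j - 2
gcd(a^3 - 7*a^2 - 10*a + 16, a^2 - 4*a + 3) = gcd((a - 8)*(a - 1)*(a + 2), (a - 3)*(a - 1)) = a - 1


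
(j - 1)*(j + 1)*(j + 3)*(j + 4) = j^4 + 7*j^3 + 11*j^2 - 7*j - 12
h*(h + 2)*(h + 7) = h^3 + 9*h^2 + 14*h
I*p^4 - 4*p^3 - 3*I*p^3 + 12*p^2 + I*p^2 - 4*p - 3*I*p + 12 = (p - 3)*(p + I)*(p + 4*I)*(I*p + 1)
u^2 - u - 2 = (u - 2)*(u + 1)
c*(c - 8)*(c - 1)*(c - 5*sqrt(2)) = c^4 - 9*c^3 - 5*sqrt(2)*c^3 + 8*c^2 + 45*sqrt(2)*c^2 - 40*sqrt(2)*c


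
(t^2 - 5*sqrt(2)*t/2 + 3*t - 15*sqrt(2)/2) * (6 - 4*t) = -4*t^3 - 6*t^2 + 10*sqrt(2)*t^2 + 18*t + 15*sqrt(2)*t - 45*sqrt(2)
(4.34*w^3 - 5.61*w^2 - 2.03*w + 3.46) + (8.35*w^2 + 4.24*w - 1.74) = 4.34*w^3 + 2.74*w^2 + 2.21*w + 1.72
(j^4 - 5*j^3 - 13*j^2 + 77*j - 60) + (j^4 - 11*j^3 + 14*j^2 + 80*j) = 2*j^4 - 16*j^3 + j^2 + 157*j - 60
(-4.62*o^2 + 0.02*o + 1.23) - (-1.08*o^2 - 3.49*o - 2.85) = -3.54*o^2 + 3.51*o + 4.08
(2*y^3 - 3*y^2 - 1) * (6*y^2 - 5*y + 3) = 12*y^5 - 28*y^4 + 21*y^3 - 15*y^2 + 5*y - 3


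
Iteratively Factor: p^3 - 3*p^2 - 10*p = (p)*(p^2 - 3*p - 10) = p*(p - 5)*(p + 2)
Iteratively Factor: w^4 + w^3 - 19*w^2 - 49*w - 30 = (w + 2)*(w^3 - w^2 - 17*w - 15) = (w - 5)*(w + 2)*(w^2 + 4*w + 3) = (w - 5)*(w + 1)*(w + 2)*(w + 3)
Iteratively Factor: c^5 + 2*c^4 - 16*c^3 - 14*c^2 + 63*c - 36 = (c - 1)*(c^4 + 3*c^3 - 13*c^2 - 27*c + 36) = (c - 1)*(c + 4)*(c^3 - c^2 - 9*c + 9) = (c - 1)*(c + 3)*(c + 4)*(c^2 - 4*c + 3) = (c - 3)*(c - 1)*(c + 3)*(c + 4)*(c - 1)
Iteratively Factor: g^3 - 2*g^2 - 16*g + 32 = (g + 4)*(g^2 - 6*g + 8) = (g - 2)*(g + 4)*(g - 4)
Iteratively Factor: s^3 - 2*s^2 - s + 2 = (s - 2)*(s^2 - 1) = (s - 2)*(s + 1)*(s - 1)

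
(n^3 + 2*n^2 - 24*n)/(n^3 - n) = (n^2 + 2*n - 24)/(n^2 - 1)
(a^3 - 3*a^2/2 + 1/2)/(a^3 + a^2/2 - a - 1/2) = (a - 1)/(a + 1)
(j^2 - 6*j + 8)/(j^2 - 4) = (j - 4)/(j + 2)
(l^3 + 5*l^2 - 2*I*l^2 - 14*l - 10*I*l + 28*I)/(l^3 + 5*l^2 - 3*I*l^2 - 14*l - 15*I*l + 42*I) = (l - 2*I)/(l - 3*I)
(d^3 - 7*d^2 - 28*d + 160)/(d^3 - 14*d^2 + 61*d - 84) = (d^2 - 3*d - 40)/(d^2 - 10*d + 21)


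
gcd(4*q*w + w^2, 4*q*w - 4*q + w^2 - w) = 4*q + w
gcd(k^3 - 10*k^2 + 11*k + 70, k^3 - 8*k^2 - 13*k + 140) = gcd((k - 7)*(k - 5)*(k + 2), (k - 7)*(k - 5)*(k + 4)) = k^2 - 12*k + 35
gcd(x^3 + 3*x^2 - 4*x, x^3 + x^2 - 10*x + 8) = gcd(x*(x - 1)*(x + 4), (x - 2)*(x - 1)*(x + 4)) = x^2 + 3*x - 4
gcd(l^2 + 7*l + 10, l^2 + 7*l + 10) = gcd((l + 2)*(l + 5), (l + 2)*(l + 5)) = l^2 + 7*l + 10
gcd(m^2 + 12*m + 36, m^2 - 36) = m + 6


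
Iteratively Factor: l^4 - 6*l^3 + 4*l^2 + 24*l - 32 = (l - 2)*(l^3 - 4*l^2 - 4*l + 16) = (l - 2)^2*(l^2 - 2*l - 8) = (l - 2)^2*(l + 2)*(l - 4)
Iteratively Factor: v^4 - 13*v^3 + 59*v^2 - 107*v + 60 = (v - 1)*(v^3 - 12*v^2 + 47*v - 60) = (v - 4)*(v - 1)*(v^2 - 8*v + 15) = (v - 5)*(v - 4)*(v - 1)*(v - 3)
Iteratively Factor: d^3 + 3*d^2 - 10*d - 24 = (d + 4)*(d^2 - d - 6) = (d + 2)*(d + 4)*(d - 3)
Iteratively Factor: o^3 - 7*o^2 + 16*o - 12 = (o - 3)*(o^2 - 4*o + 4) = (o - 3)*(o - 2)*(o - 2)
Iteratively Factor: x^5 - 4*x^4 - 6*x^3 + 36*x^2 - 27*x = (x - 3)*(x^4 - x^3 - 9*x^2 + 9*x) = (x - 3)*(x - 1)*(x^3 - 9*x) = x*(x - 3)*(x - 1)*(x^2 - 9) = x*(x - 3)*(x - 1)*(x + 3)*(x - 3)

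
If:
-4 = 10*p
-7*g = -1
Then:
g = 1/7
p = -2/5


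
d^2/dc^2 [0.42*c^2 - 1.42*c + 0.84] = 0.840000000000000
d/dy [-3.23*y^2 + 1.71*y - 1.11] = 1.71 - 6.46*y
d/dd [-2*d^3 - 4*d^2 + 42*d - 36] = -6*d^2 - 8*d + 42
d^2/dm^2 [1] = 0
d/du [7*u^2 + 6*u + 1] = 14*u + 6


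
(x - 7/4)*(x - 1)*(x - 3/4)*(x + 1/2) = x^4 - 3*x^3 + 33*x^2/16 + 19*x/32 - 21/32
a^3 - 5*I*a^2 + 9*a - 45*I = (a - 5*I)*(a - 3*I)*(a + 3*I)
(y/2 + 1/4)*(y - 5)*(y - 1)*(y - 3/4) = y^4/2 - 25*y^3/8 + 49*y^2/16 + y/2 - 15/16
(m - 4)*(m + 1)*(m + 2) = m^3 - m^2 - 10*m - 8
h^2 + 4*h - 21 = (h - 3)*(h + 7)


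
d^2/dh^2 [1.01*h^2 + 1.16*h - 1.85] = 2.02000000000000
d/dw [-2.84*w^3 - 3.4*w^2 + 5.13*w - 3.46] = -8.52*w^2 - 6.8*w + 5.13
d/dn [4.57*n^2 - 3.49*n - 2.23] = 9.14*n - 3.49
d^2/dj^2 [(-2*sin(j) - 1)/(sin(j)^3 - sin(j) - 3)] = (-8*sin(j)^7 - 9*sin(j)^6 + 4*sin(j)^5 - 64*sin(j)^4 - 23*sin(j)^3 + 71*sin(j)^2 + 3*sin(j) - 10)/(sin(j)*cos(j)^2 + 3)^3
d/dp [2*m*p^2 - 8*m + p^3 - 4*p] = 4*m*p + 3*p^2 - 4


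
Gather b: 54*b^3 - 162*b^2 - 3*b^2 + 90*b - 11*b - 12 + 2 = 54*b^3 - 165*b^2 + 79*b - 10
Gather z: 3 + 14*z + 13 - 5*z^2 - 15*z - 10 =-5*z^2 - z + 6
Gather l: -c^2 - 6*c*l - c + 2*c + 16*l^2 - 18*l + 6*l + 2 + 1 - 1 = -c^2 + c + 16*l^2 + l*(-6*c - 12) + 2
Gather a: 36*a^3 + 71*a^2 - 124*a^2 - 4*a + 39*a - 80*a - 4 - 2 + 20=36*a^3 - 53*a^2 - 45*a + 14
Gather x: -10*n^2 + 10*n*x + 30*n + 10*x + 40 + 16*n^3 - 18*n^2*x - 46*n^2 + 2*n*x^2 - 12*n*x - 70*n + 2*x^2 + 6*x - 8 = 16*n^3 - 56*n^2 - 40*n + x^2*(2*n + 2) + x*(-18*n^2 - 2*n + 16) + 32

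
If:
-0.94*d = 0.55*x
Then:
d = -0.585106382978723*x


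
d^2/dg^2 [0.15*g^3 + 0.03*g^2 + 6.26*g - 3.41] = 0.9*g + 0.06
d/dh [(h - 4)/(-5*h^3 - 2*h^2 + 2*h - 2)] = (-5*h^3 - 2*h^2 + 2*h + (h - 4)*(15*h^2 + 4*h - 2) - 2)/(5*h^3 + 2*h^2 - 2*h + 2)^2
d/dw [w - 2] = 1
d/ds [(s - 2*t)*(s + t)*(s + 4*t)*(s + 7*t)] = 4*s^3 + 30*s^2*t + 30*s*t^2 - 50*t^3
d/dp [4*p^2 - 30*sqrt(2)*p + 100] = 8*p - 30*sqrt(2)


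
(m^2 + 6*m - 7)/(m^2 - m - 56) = (m - 1)/(m - 8)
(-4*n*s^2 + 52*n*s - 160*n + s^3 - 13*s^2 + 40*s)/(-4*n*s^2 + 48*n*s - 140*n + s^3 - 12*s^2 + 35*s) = (s - 8)/(s - 7)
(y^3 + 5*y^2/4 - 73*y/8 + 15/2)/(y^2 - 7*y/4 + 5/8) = (2*y^2 + 5*y - 12)/(2*y - 1)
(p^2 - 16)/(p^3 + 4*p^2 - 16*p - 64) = 1/(p + 4)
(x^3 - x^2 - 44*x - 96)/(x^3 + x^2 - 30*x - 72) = (x - 8)/(x - 6)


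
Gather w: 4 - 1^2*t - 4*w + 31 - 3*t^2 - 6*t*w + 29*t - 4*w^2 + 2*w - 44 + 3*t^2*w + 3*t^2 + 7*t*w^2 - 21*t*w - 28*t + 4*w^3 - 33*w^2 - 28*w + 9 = 4*w^3 + w^2*(7*t - 37) + w*(3*t^2 - 27*t - 30)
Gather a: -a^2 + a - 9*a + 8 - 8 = -a^2 - 8*a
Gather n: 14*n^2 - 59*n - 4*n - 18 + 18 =14*n^2 - 63*n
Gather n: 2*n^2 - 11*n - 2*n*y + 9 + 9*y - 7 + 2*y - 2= 2*n^2 + n*(-2*y - 11) + 11*y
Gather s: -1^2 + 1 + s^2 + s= s^2 + s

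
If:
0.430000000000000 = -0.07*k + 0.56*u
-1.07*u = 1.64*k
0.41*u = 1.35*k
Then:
No Solution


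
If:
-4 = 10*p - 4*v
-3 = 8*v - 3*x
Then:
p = 3*x/20 - 11/20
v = 3*x/8 - 3/8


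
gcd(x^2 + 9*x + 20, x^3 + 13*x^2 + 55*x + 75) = x + 5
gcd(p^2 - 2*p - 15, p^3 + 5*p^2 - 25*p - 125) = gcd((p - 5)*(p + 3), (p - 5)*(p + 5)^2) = p - 5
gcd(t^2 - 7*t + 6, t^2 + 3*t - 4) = t - 1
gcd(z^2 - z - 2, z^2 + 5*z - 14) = z - 2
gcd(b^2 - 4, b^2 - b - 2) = b - 2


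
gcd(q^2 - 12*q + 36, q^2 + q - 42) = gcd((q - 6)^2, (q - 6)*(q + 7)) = q - 6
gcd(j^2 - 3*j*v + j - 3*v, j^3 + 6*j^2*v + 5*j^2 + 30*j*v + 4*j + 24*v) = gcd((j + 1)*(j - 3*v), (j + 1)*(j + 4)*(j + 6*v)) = j + 1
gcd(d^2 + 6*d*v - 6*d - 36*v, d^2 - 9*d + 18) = d - 6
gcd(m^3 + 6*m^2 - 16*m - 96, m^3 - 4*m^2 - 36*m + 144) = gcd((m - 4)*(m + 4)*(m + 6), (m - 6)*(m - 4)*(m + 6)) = m^2 + 2*m - 24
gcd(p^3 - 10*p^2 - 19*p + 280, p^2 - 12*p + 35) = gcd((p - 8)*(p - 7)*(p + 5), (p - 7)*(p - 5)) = p - 7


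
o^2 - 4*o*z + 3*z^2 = (o - 3*z)*(o - z)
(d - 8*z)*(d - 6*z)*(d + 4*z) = d^3 - 10*d^2*z - 8*d*z^2 + 192*z^3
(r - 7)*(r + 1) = r^2 - 6*r - 7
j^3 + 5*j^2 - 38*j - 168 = (j - 6)*(j + 4)*(j + 7)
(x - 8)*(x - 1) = x^2 - 9*x + 8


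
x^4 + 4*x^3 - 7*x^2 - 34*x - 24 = (x - 3)*(x + 1)*(x + 2)*(x + 4)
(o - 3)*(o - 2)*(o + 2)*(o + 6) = o^4 + 3*o^3 - 22*o^2 - 12*o + 72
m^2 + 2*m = m*(m + 2)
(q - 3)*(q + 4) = q^2 + q - 12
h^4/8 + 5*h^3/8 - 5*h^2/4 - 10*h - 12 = (h/4 + 1)*(h/2 + 1)*(h - 4)*(h + 3)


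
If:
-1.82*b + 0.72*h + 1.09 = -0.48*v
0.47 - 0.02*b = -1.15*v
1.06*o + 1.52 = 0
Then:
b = 57.5*v + 23.5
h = 144.680555555556*v + 57.8888888888889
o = -1.43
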